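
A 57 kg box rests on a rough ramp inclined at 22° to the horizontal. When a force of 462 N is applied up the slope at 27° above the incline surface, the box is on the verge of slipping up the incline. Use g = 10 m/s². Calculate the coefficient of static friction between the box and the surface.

On the verge of sliding up the incline, friction is at its maximum μN and acts down the slope.
Perpendicular to incline: N = W cos 22° − P sin 27° = 528.5 − 209.7 = 318.8 N.
Along incline: P cos 27° − μN = W sin 22° → μ = −(W sin 22° − P cos 27°) / N = 0.6215.

μ ≈ 0.622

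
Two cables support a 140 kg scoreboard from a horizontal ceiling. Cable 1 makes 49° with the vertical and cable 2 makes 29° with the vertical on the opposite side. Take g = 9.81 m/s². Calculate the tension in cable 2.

T_2 ≈ 1060 N

Angles from the horizontal: cable 1 is 90° − 49° = 41°, cable 2 is 90° − 29° = 61°.
Weight W = 140 × 9.81 = 1373 N acts straight down.
Horizontal: T_1 cos 41° = T_2 cos 61°  →  T_1 = 0.6424 T_2.
Vertical: T_1 sin 41° + T_2 sin 61° = 1373.
Substituting the horizontal relation into the vertical equation gives 1.296 T_2 = 1373, so T_2 = 1060 N.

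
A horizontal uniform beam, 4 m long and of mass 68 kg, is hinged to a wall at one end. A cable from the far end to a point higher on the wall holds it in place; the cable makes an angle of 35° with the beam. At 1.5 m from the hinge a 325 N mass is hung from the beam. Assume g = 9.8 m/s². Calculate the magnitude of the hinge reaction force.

|H| ≈ 843 N

Take torques about the hinge: T sin 35° · 4 = 68×9.8×2 + 325×1.5 = 1820.3 N·m.
So T = 1820.3 / (0.5736 × 4) = 793.4 N.
ΣF_x = 0: H_x = T cos 35° = 649.91 N.
ΣF_y = 0: H_y = (68×9.8 + 325) − T sin 35° = 991.4 − 455.08 = 536.33 N.
|H| = √(H_x² + H_y²) = √((649.91)² + (536.33)²) = 842.63 N.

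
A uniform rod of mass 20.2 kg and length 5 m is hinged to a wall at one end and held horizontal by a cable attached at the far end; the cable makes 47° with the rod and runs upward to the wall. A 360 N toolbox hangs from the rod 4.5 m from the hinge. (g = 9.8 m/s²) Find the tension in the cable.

Take torques about the hinge: T sin 47° · 5 = 20.2×9.8×2.5 + 360×4.5 = 2114.9 N·m.
So T = 2114.9 / (0.7314 × 5) = 578.35 N.

T ≈ 578 N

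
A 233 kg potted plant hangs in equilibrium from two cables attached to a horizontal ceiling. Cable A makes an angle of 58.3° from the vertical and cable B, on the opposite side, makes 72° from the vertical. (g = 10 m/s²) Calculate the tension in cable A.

T_A ≈ 2910 N

Angles from the horizontal: cable A is 90° − 58.3° = 31.7°, cable B is 90° − 72° = 18°.
Weight W = 233 × 10 = 2330 N acts straight down.
Horizontal: T_A cos 31.7° = T_B cos 18°  →  T_B = 0.8946 T_A.
Vertical: T_A sin 31.7° + T_B sin 18° = 2330.
Substituting the horizontal relation into the vertical equation gives 0.8019 T_A = 2330, so T_A = 2906 N.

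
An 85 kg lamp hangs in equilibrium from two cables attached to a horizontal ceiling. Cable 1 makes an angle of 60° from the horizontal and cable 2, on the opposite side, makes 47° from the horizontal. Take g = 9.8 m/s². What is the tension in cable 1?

T_1 ≈ 594 N

Weight W = 85 × 9.8 = 833 N acts straight down.
Horizontal: T_1 cos 60° = T_2 cos 47°  →  T_2 = 0.7331 T_1.
Vertical: T_1 sin 60° + T_2 sin 47° = 833.
Substituting the horizontal relation into the vertical equation gives 1.402 T_1 = 833, so T_1 = 594.1 N.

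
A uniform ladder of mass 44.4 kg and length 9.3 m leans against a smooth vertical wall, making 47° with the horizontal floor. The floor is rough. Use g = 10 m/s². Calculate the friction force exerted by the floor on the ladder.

Torques about the foot: N_wall · 9.3 sin 47° = 44.4×10×4.65 cos 47° → N_wall = 207.02 N.
ΣF_x = 0: f_floor = N_wall = 207.02 N.

f ≈ 207 N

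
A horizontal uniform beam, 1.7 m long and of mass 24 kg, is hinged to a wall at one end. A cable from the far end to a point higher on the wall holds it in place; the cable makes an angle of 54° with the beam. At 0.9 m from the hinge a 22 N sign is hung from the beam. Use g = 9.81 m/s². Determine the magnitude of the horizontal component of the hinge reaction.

Take torques about the hinge: T sin 54° · 1.7 = 24×9.81×0.85 + 22×0.9 = 219.92 N·m.
So T = 219.92 / (0.8090 × 1.7) = 159.91 N.
ΣF_x = 0: H_x = T cos 54° = 93.991 N.

H_x ≈ 94 N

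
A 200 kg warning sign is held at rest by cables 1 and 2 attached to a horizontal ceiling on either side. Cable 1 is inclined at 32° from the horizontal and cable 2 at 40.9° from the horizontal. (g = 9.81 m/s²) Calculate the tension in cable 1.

Weight W = 200 × 9.81 = 1962 N acts straight down.
Horizontal: T_1 cos 32° = T_2 cos 40.9°  →  T_2 = 1.122 T_1.
Vertical: T_1 sin 32° + T_2 sin 40.9° = 1962.
Substituting the horizontal relation into the vertical equation gives 1.265 T_1 = 1962, so T_1 = 1552 N.

T_1 ≈ 1550 N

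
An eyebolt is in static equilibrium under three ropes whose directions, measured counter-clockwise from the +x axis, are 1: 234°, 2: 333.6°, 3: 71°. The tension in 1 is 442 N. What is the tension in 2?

T_2 ≈ 130 N

Resolve: ΣF_x = 442 cos 234° + T_2 cos 333.6° + T_3 cos 71° = 0.
        ΣF_y = 442 sin 234° + T_2 sin 333.6° + T_3 sin 71° = 0.
The known terms sum to (-259.8, -357.6) N, so 0.8957 T_2 + 0.3256 T_3 = 259.8 and -0.4446 T_2 + 0.9455 T_3 = 357.6.
Solving simultaneously: T_2 = 130.3 N, T_3 = 439.5 N.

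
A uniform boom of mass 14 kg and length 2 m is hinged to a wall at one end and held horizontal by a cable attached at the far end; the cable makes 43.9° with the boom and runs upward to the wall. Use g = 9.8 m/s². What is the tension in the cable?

Take torques about the hinge: T sin 43.9° · 2 = 14×9.8×1 = 137.2 N·m.
So T = 137.2 / (0.6934 × 2) = 98.933 N.

T ≈ 98.9 N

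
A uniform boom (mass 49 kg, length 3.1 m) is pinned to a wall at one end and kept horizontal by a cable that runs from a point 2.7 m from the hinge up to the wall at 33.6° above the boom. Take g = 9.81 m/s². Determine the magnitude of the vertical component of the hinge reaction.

|H_y| ≈ 205 N

Take torques about the hinge: T sin 33.6° · 2.7 = 49×9.81×1.55 = 745.07 N·m.
So T = 745.07 / (0.5534 × 2.7) = 498.66 N.
ΣF_y = 0: H_y = (49×9.81) − T sin 33.6° = 480.69 − 275.95 = 204.74 N.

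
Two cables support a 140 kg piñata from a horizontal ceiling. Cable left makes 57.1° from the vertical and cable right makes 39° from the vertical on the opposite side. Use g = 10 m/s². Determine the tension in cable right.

T_right ≈ 1180 N

Angles from the horizontal: cable left is 90° − 57.1° = 32.9°, cable right is 90° − 39° = 51°.
Weight W = 140 × 10 = 1400 N acts straight down.
Horizontal: T_left cos 32.9° = T_right cos 51°  →  T_left = 0.7495 T_right.
Vertical: T_left sin 32.9° + T_right sin 51° = 1400.
Substituting the horizontal relation into the vertical equation gives 1.184 T_right = 1400, so T_right = 1182 N.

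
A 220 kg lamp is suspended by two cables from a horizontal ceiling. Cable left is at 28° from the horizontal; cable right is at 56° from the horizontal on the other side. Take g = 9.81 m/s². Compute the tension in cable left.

T_left ≈ 1210 N

Weight W = 220 × 9.81 = 2158 N acts straight down.
Horizontal: T_left cos 28° = T_right cos 56°  →  T_right = 1.579 T_left.
Vertical: T_left sin 28° + T_right sin 56° = 2158.
Substituting the horizontal relation into the vertical equation gives 1.778 T_left = 2158, so T_left = 1213 N.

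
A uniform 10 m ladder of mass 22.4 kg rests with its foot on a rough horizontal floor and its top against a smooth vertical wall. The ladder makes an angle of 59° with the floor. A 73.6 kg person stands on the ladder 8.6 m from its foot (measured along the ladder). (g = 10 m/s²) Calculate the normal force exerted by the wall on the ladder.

Torques about the foot: N_wall · 10 sin 59° = 22.4×10×5 cos 59° + 73.6×10×8.6 cos 59° → N_wall = 447.62 N.

N_wall ≈ 448 N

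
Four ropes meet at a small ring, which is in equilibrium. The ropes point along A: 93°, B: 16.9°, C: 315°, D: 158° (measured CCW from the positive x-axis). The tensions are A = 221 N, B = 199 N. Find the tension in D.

Resolve: ΣF_x = 221 cos 93° + 199 cos 16.9° + T_C cos 315° + T_D cos 158° = 0.
        ΣF_y = 221 sin 93° + 199 sin 16.9° + T_C sin 315° + T_D sin 158° = 0.
The known terms sum to (178.8, 278.5) N, so 0.7071 T_C − 0.9272 T_D = -178.8 and -0.7071 T_C + 0.3746 T_D = -278.5.
Solving simultaneously: T_C = 832.4 N, T_D = 827.7 N.

T_D ≈ 828 N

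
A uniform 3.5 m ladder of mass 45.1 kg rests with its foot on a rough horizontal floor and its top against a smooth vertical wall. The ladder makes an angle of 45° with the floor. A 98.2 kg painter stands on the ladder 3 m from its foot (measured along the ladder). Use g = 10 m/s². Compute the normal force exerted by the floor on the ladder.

N_floor ≈ 1430 N

ΣF_y = 0: N_floor = 45.1×10 + 98.2×10 = 1433 N.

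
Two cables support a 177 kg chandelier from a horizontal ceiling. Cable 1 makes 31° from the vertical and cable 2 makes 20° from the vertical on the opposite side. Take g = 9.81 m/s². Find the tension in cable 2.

T_2 ≈ 1150 N

Angles from the horizontal: cable 1 is 90° − 31° = 59°, cable 2 is 90° − 20° = 70°.
Weight W = 177 × 9.81 = 1736 N acts straight down.
Horizontal: T_1 cos 59° = T_2 cos 70°  →  T_1 = 0.6641 T_2.
Vertical: T_1 sin 59° + T_2 sin 70° = 1736.
Substituting the horizontal relation into the vertical equation gives 1.509 T_2 = 1736, so T_2 = 1151 N.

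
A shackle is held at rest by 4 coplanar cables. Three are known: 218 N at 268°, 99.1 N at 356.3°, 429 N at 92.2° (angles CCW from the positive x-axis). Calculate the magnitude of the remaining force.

F ≈ 218 N

Sum the known components: ΣF_x = 74.82 N, ΣF_y = 204.4 N.
For equilibrium the remaining force must supply (−ΣF_x, −ΣF_y) = (-74.82, -204.4) N.
Magnitude = √((-74.82)² + (-204.4)²) = 217.7 N; direction = atan2(-204.4, -74.82) = 249.9°.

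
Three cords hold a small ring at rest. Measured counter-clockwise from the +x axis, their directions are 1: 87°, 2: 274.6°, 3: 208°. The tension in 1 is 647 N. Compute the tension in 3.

T_3 ≈ 93.2 N

Resolve: ΣF_x = 647 cos 87° + T_2 cos 274.6° + T_3 cos 208° = 0.
        ΣF_y = 647 sin 87° + T_2 sin 274.6° + T_3 sin 208° = 0.
The known terms sum to (33.86, 646.1) N, so 0.0802 T_2 − 0.8829 T_3 = -33.86 and -0.9968 T_2 − 0.4695 T_3 = -646.1.
Solving simultaneously: T_2 = 604.3 N, T_3 = 93.24 N.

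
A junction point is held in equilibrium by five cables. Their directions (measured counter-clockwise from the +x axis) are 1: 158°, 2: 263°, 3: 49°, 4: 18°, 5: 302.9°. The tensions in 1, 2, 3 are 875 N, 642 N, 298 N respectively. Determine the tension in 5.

Resolve: ΣF_x = 875 cos 158° + 642 cos 263° + 298 cos 49° + T_4 cos 18° + T_5 cos 302.9° = 0.
        ΣF_y = 875 sin 158° + 642 sin 263° + 298 sin 49° + T_4 sin 18° + T_5 sin 302.9° = 0.
The known terms sum to (-694, -84.53) N, so 0.9511 T_4 + 0.5432 T_5 = 694 and 0.3090 T_4 − 0.8396 T_5 = 84.53.
Solving simultaneously: T_4 = 650.5 N, T_5 = 138.7 N.

T_5 ≈ 139 N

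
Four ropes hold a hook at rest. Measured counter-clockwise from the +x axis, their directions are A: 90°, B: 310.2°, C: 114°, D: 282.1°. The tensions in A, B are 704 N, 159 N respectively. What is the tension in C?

Resolve: ΣF_x = 704 cos 90° + 159 cos 310.2° + T_C cos 114° + T_D cos 282.1° = 0.
        ΣF_y = 704 sin 90° + 159 sin 310.2° + T_C sin 114° + T_D sin 282.1° = 0.
The known terms sum to (102.6, 582.6) N, so -0.4067 T_C + 0.2096 T_D = -102.6 and 0.9135 T_C − 0.9778 T_D = -582.6.
Solving simultaneously: T_C = 1079 N, T_D = 1604 N.

T_C ≈ 1080 N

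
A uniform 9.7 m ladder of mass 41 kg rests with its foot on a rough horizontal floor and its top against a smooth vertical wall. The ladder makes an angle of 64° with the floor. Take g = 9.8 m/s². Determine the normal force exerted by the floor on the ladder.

ΣF_y = 0: N_floor = 41×9.8 = 401.8 N.

N_floor ≈ 402 N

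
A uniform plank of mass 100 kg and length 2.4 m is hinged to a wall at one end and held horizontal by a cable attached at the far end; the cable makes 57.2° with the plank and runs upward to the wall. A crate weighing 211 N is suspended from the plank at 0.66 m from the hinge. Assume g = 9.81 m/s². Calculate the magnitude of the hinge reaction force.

Take torques about the hinge: T sin 57.2° · 2.4 = 100×9.81×1.2 + 211×0.66 = 1316.5 N·m.
So T = 1316.5 / (0.8406 × 2.4) = 652.57 N.
ΣF_x = 0: H_x = T cos 57.2° = 353.5 N.
ΣF_y = 0: H_y = (100×9.81 + 211) − T sin 57.2° = 1192 − 548.53 = 643.47 N.
|H| = √(H_x² + H_y²) = √((353.5)² + (643.47)²) = 734.18 N.

|H| ≈ 734 N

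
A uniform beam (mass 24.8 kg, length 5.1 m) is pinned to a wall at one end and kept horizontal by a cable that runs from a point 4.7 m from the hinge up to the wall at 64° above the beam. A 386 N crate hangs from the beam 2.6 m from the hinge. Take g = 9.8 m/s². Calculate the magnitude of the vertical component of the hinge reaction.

|H_y| ≈ 284 N

Take torques about the hinge: T sin 64° · 4.7 = 24.8×9.8×2.55 + 386×2.6 = 1623.4 N·m.
So T = 1623.4 / (0.8988 × 4.7) = 384.29 N.
ΣF_y = 0: H_y = (24.8×9.8 + 386) − T sin 64° = 629.04 − 345.39 = 283.65 N.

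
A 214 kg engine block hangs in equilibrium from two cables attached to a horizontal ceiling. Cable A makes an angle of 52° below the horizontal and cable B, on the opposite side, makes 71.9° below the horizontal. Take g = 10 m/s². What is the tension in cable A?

T_A ≈ 801 N

Weight W = 214 × 10 = 2140 N acts straight down.
Horizontal: T_A cos 52° = T_B cos 71.9°  →  T_B = 1.982 T_A.
Vertical: T_A sin 52° + T_B sin 71.9° = 2140.
Substituting the horizontal relation into the vertical equation gives 2.672 T_A = 2140, so T_A = 801 N.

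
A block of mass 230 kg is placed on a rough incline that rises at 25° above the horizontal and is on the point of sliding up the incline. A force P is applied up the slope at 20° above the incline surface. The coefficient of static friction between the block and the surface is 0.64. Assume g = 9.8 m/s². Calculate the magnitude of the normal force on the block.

N ≈ 1380 N

On the verge of sliding up the incline, friction equals μN and acts down the slope.
Perpendicular: N + P sin 20° = W cos 25° = 2043 N.
Along incline: P cos 20° = W sin 25° + μN  with W sin 25° = 952.6 N.
Solving the pair for P and N: P = 1951 N, N = 1376 N (and f = μN = 880.4 N).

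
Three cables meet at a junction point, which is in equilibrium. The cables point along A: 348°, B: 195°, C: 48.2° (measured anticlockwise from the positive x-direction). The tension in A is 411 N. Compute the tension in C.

Resolve: ΣF_x = 411 cos 348° + T_B cos 195° + T_C cos 48.2° = 0.
        ΣF_y = 411 sin 348° + T_B sin 195° + T_C sin 48.2° = 0.
The known terms sum to (402, -85.45) N, so -0.9659 T_B + 0.6665 T_C = -402 and -0.2588 T_B + 0.7455 T_C = 85.45.
Solving simultaneously: T_B = 651.3 N, T_C = 340.8 N.

T_C ≈ 341 N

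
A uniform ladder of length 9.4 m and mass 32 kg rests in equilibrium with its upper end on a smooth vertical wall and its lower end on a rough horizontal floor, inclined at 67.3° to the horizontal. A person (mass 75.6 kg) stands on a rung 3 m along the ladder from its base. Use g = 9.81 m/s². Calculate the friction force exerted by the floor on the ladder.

Torques about the foot: N_wall · 9.4 sin 67.3° = 32×9.81×4.7 cos 67.3° + 75.6×9.81×3 cos 67.3° → N_wall = 164.67 N.
ΣF_x = 0: f_floor = N_wall = 164.67 N.

f ≈ 165 N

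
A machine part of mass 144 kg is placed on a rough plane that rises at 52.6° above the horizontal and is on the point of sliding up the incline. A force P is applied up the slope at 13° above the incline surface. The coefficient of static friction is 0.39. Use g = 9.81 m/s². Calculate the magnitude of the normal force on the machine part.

On the verge of sliding up the incline, friction equals μN and acts down the slope.
Perpendicular: N + P sin 13° = W cos 52.6° = 858 N.
Along incline: P cos 13° = W sin 52.6° + μN  with W sin 52.6° = 1122 N.
Solving the pair for P and N: P = 1372 N, N = 549.4 N (and f = μN = 214.3 N).

N ≈ 549 N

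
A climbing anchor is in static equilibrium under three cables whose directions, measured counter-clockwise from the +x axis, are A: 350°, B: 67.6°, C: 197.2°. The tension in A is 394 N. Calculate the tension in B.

T_B ≈ 234 N

Resolve: ΣF_x = 394 cos 350° + T_B cos 67.6° + T_C cos 197.2° = 0.
        ΣF_y = 394 sin 350° + T_B sin 67.6° + T_C sin 197.2° = 0.
The known terms sum to (388, -68.42) N, so 0.3811 T_B − 0.9553 T_C = -388 and 0.9245 T_B − 0.2957 T_C = 68.42.
Solving simultaneously: T_B = 233.7 N, T_C = 499.4 N.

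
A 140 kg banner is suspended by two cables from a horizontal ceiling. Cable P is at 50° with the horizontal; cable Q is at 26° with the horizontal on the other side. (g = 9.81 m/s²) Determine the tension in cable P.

Weight W = 140 × 9.81 = 1373 N acts straight down.
Horizontal: T_P cos 50° = T_Q cos 26°  →  T_Q = 0.7152 T_P.
Vertical: T_P sin 50° + T_Q sin 26° = 1373.
Substituting the horizontal relation into the vertical equation gives 1.08 T_P = 1373, so T_P = 1272 N.

T_P ≈ 1270 N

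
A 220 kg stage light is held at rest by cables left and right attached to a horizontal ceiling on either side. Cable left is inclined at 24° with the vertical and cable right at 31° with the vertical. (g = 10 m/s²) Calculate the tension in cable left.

Angles from the horizontal: cable left is 90° − 24° = 66°, cable right is 90° − 31° = 59°.
Weight W = 220 × 10 = 2200 N acts straight down.
Horizontal: T_left cos 66° = T_right cos 59°  →  T_right = 0.7897 T_left.
Vertical: T_left sin 66° + T_right sin 59° = 2200.
Substituting the horizontal relation into the vertical equation gives 1.59 T_left = 2200, so T_left = 1383 N.

T_left ≈ 1380 N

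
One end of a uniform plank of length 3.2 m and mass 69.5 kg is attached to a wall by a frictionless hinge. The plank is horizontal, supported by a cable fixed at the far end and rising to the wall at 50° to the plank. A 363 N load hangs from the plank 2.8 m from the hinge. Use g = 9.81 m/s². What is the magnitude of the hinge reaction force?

|H| ≈ 674 N

Take torques about the hinge: T sin 50° · 3.2 = 69.5×9.81×1.6 + 363×2.8 = 2107.3 N·m.
So T = 2107.3 / (0.7660 × 3.2) = 859.64 N.
ΣF_x = 0: H_x = T cos 50° = 552.57 N.
ΣF_y = 0: H_y = (69.5×9.81 + 363) − T sin 50° = 1044.8 − 658.52 = 386.27 N.
|H| = √(H_x² + H_y²) = √((552.57)² + (386.27)²) = 674.19 N.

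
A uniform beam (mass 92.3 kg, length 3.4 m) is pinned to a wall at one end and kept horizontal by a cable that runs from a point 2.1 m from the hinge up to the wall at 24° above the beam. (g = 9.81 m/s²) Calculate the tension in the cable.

Take torques about the hinge: T sin 24° · 2.1 = 92.3×9.81×1.7 = 1539.3 N·m.
So T = 1539.3 / (0.4067 × 2.1) = 1802.1 N.

T ≈ 1800 N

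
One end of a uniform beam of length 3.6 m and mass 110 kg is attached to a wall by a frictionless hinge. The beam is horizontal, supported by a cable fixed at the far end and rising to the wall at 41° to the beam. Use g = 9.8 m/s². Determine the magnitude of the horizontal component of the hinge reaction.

Take torques about the hinge: T sin 41° · 3.6 = 110×9.8×1.8 = 1940.4 N·m.
So T = 1940.4 / (0.6561 × 3.6) = 821.57 N.
ΣF_x = 0: H_x = T cos 41° = 620.05 N.

H_x ≈ 620 N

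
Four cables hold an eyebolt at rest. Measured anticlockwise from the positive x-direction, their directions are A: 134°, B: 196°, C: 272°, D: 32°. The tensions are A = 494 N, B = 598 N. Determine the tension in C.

T_C ≈ 748 N

Resolve: ΣF_x = 494 cos 134° + 598 cos 196° + T_C cos 272° + T_D cos 32° = 0.
        ΣF_y = 494 sin 134° + 598 sin 196° + T_C sin 272° + T_D sin 32° = 0.
The known terms sum to (-918, 190.5) N, so 0.0349 T_C + 0.8480 T_D = 918 and -0.9994 T_C + 0.5299 T_D = -190.5.
Solving simultaneously: T_C = 748.3 N, T_D = 1052 N.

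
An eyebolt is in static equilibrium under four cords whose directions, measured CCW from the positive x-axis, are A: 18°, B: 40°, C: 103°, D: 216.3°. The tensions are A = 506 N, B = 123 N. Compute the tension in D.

T_D ≈ 668 N

Resolve: ΣF_x = 506 cos 18° + 123 cos 40° + T_C cos 103° + T_D cos 216.3° = 0.
        ΣF_y = 506 sin 18° + 123 sin 40° + T_C sin 103° + T_D sin 216.3° = 0.
The known terms sum to (575.5, 235.4) N, so -0.2250 T_C − 0.8059 T_D = -575.5 and 0.9744 T_C − 0.5920 T_D = -235.4.
Solving simultaneously: T_C = 164.3 N, T_D = 668.2 N.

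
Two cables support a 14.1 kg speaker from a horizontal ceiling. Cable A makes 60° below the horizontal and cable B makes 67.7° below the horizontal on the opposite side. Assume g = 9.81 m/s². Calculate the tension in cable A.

T_A ≈ 66.3 N

Weight W = 14.1 × 9.81 = 138.3 N acts straight down.
Horizontal: T_A cos 60° = T_B cos 67.7°  →  T_B = 1.318 T_A.
Vertical: T_A sin 60° + T_B sin 67.7° = 138.3.
Substituting the horizontal relation into the vertical equation gives 2.085 T_A = 138.3, so T_A = 66.34 N.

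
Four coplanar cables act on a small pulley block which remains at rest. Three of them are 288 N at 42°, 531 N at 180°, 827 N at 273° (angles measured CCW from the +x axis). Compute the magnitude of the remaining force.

F ≈ 690 N

Sum the known components: ΣF_x = -273.7 N, ΣF_y = -633.2 N.
For equilibrium the remaining force must supply (−ΣF_x, −ΣF_y) = (273.7, 633.2) N.
Magnitude = √((273.7)² + (633.2)²) = 689.8 N; direction = atan2(633.2, 273.7) = 66.6°.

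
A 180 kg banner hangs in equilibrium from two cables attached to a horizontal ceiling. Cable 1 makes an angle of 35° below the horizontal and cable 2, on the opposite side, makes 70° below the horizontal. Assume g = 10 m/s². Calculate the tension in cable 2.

T_2 ≈ 1530 N

Weight W = 180 × 10 = 1800 N acts straight down.
Horizontal: T_1 cos 35° = T_2 cos 70°  →  T_1 = 0.4175 T_2.
Vertical: T_1 sin 35° + T_2 sin 70° = 1800.
Substituting the horizontal relation into the vertical equation gives 1.179 T_2 = 1800, so T_2 = 1526 N.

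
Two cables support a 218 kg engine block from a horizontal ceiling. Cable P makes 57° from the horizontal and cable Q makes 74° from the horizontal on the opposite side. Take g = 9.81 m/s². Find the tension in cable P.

T_P ≈ 781 N

Weight W = 218 × 9.81 = 2139 N acts straight down.
Horizontal: T_P cos 57° = T_Q cos 74°  →  T_Q = 1.976 T_P.
Vertical: T_P sin 57° + T_Q sin 74° = 2139.
Substituting the horizontal relation into the vertical equation gives 2.738 T_P = 2139, so T_P = 781.1 N.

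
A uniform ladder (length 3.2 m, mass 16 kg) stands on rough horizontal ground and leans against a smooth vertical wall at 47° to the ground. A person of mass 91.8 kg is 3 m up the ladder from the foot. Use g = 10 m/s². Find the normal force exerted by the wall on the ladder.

Torques about the foot: N_wall · 3.2 sin 47° = 16×10×1.6 cos 47° + 91.8×10×3 cos 47° → N_wall = 877.15 N.

N_wall ≈ 877 N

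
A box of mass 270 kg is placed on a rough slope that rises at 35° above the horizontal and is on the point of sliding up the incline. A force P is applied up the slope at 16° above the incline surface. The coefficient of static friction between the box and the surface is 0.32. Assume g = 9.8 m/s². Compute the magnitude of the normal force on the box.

On the verge of sliding up the incline, friction equals μN and acts down the slope.
Perpendicular: N + P sin 16° = W cos 35° = 2167 N.
Along incline: P cos 16° = W sin 35° + μN  with W sin 35° = 1518 N.
Solving the pair for P and N: P = 2107 N, N = 1587 N (and f = μN = 507.7 N).

N ≈ 1590 N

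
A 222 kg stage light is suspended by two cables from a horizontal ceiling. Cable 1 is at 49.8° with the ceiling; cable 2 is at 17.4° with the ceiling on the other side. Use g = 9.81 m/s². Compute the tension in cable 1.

T_1 ≈ 2250 N

Weight W = 222 × 9.81 = 2178 N acts straight down.
Horizontal: T_1 cos 49.8° = T_2 cos 17.4°  →  T_2 = 0.6764 T_1.
Vertical: T_1 sin 49.8° + T_2 sin 17.4° = 2178.
Substituting the horizontal relation into the vertical equation gives 0.9661 T_1 = 2178, so T_1 = 2254 N.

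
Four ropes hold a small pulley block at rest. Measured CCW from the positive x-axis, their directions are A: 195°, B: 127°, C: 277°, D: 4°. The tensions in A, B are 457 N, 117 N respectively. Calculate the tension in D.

T_D ≈ 512 N

Resolve: ΣF_x = 457 cos 195° + 117 cos 127° + T_C cos 277° + T_D cos 4° = 0.
        ΣF_y = 457 sin 195° + 117 sin 127° + T_C sin 277° + T_D sin 4° = 0.
The known terms sum to (-511.8, -24.84) N, so 0.1219 T_C + 0.9976 T_D = 511.8 and -0.9925 T_C + 0.0698 T_D = 24.84.
Solving simultaneously: T_C = 10.94 N, T_D = 511.8 N.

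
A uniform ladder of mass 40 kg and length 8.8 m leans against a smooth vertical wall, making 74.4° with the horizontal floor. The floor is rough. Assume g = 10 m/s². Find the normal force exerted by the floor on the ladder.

N_floor ≈ 400 N

ΣF_y = 0: N_floor = 40×10 = 400 N.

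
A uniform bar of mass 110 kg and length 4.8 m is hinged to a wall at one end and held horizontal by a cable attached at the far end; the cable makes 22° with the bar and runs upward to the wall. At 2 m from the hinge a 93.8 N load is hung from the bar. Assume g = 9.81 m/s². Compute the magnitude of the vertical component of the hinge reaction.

Take torques about the hinge: T sin 22° · 4.8 = 110×9.81×2.4 + 93.8×2 = 2777.4 N·m.
So T = 2777.4 / (0.3746 × 4.8) = 1544.6 N.
ΣF_y = 0: H_y = (110×9.81 + 93.8) − T sin 22° = 1172.9 − 578.63 = 594.27 N.

|H_y| ≈ 594 N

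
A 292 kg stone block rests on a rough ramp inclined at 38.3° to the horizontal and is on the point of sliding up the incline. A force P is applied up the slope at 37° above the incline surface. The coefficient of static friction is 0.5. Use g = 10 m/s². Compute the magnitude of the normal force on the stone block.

On the verge of sliding up the incline, friction equals μN and acts down the slope.
Perpendicular: N + P sin 37° = W cos 38.3° = 2292 N.
Along incline: P cos 37° = W sin 38.3° + μN  with W sin 38.3° = 1810 N.
Solving the pair for P and N: P = 2688 N, N = 673.9 N (and f = μN = 336.9 N).

N ≈ 674 N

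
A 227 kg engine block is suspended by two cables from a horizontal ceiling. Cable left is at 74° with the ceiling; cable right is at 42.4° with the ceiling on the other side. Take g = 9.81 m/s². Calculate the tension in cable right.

Weight W = 227 × 9.81 = 2227 N acts straight down.
Horizontal: T_left cos 74° = T_right cos 42.4°  →  T_left = 2.679 T_right.
Vertical: T_left sin 74° + T_right sin 42.4° = 2227.
Substituting the horizontal relation into the vertical equation gives 3.25 T_right = 2227, so T_right = 685.3 N.

T_right ≈ 685 N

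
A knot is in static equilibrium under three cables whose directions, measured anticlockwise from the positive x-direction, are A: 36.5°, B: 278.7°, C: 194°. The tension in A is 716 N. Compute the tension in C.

T_C ≈ 636 N

Resolve: ΣF_x = 716 cos 36.5° + T_B cos 278.7° + T_C cos 194° = 0.
        ΣF_y = 716 sin 36.5° + T_B sin 278.7° + T_C sin 194° = 0.
The known terms sum to (575.6, 425.9) N, so 0.1513 T_B − 0.9703 T_C = -575.6 and -0.9885 T_B − 0.2419 T_C = -425.9.
Solving simultaneously: T_B = 275.2 N, T_C = 636.1 N.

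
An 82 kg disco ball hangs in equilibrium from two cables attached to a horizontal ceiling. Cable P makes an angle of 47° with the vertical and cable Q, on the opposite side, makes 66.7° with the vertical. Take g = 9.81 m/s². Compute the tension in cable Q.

T_Q ≈ 643 N

Angles from the horizontal: cable P is 90° − 47° = 43°, cable Q is 90° − 66.7° = 23.3°.
Weight W = 82 × 9.81 = 804.4 N acts straight down.
Horizontal: T_P cos 43° = T_Q cos 23.3°  →  T_P = 1.256 T_Q.
Vertical: T_P sin 43° + T_Q sin 23.3° = 804.4.
Substituting the horizontal relation into the vertical equation gives 1.252 T_Q = 804.4, so T_Q = 642.5 N.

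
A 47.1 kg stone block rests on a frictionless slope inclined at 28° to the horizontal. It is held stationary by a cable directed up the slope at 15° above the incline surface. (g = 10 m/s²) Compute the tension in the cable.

T ≈ 229 N

Take axes along and perpendicular to the incline. Weight components: W sin 28° = 221.1 N down-slope, W cos 28° = 415.9 N into the surface.
Along incline: T cos 15° = W sin 28° → T = 228.9 N.
Perpendicular: N = W cos 28° − T sin 15° = 356.6 N.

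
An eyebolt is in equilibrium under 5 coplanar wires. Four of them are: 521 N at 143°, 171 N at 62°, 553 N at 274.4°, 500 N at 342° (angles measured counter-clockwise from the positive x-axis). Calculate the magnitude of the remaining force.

Sum the known components: ΣF_x = 182.1 N, ΣF_y = -241.3 N.
For equilibrium the remaining force must supply (−ΣF_x, −ΣF_y) = (-182.1, 241.3) N.
Magnitude = √((-182.1)² + (241.3)²) = 302.4 N; direction = atan2(241.3, -182.1) = 127.0°.

F ≈ 302 N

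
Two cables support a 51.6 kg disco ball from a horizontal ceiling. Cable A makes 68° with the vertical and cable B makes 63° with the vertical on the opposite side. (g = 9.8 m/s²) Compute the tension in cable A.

Angles from the horizontal: cable A is 90° − 68° = 22°, cable B is 90° − 63° = 27°.
Weight W = 51.6 × 9.8 = 505.7 N acts straight down.
Horizontal: T_A cos 22° = T_B cos 27°  →  T_B = 1.041 T_A.
Vertical: T_A sin 22° + T_B sin 27° = 505.7.
Substituting the horizontal relation into the vertical equation gives 0.847 T_A = 505.7, so T_A = 597 N.

T_A ≈ 597 N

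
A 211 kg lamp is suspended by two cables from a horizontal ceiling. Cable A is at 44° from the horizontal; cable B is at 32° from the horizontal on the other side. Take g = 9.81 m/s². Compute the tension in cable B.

Weight W = 211 × 9.81 = 2070 N acts straight down.
Horizontal: T_A cos 44° = T_B cos 32°  →  T_A = 1.179 T_B.
Vertical: T_A sin 44° + T_B sin 32° = 2070.
Substituting the horizontal relation into the vertical equation gives 1.349 T_B = 2070, so T_B = 1535 N.

T_B ≈ 1530 N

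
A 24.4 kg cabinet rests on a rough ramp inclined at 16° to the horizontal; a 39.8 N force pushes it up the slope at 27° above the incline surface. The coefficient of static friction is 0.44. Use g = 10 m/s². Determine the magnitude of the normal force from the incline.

Axes along / perpendicular to the incline. W sin 16° = 67.26 N down-slope; W cos 16° = 234.5 N into the surface.
Perpendicular: N = W cos 16° − P sin 27° = 234.5 − 18.07 = 216.5 N.
Along incline: P cos 27° + f = W sin 16° (friction acts up-slope) → f = 67.26 − 35.46 = 31.79 N.
|f| = 31.79 N ≤ μN = 95.25 N, so the cabinet is indeed static.

N ≈ 216 N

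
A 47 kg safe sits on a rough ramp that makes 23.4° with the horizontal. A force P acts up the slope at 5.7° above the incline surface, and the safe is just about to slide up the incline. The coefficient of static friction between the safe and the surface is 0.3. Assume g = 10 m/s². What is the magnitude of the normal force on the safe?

On the verge of sliding up the incline, friction equals μN and acts down the slope.
Perpendicular: N + P sin 5.7° = W cos 23.4° = 431.3 N.
Along incline: P cos 5.7° = W sin 23.4° + μN  with W sin 23.4° = 186.7 N.
Solving the pair for P and N: P = 308.4 N, N = 400.7 N (and f = μN = 120.2 N).

N ≈ 401 N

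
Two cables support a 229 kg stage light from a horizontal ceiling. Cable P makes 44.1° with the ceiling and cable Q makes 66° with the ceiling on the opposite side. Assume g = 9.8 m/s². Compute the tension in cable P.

Weight W = 229 × 9.8 = 2244 N acts straight down.
Horizontal: T_P cos 44.1° = T_Q cos 66°  →  T_Q = 1.766 T_P.
Vertical: T_P sin 44.1° + T_Q sin 66° = 2244.
Substituting the horizontal relation into the vertical equation gives 2.309 T_P = 2244, so T_P = 972 N.

T_P ≈ 972 N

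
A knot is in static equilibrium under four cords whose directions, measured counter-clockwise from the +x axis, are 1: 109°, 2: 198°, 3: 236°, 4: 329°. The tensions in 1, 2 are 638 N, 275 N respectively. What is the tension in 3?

T_3 ≈ 203 N

Resolve: ΣF_x = 638 cos 109° + 275 cos 198° + T_3 cos 236° + T_4 cos 329° = 0.
        ΣF_y = 638 sin 109° + 275 sin 198° + T_3 sin 236° + T_4 sin 329° = 0.
The known terms sum to (-469.3, 518.3) N, so -0.5592 T_3 + 0.8572 T_4 = 469.3 and -0.8290 T_3 − 0.5150 T_4 = -518.3.
Solving simultaneously: T_3 = 202.8 N, T_4 = 679.8 N.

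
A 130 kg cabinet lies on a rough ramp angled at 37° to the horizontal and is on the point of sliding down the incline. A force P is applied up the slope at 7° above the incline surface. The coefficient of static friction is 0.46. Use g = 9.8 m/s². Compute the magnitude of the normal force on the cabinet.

N ≈ 979 N

On the verge of sliding down the incline, friction equals μN and acts up the slope.
Perpendicular: N + P sin 7° = W cos 37° = 1017 N.
Along incline: P cos 7° + μN = W sin 37° with W sin 37° = 766.7 N.
Solving the pair for P and N: P = 318.9 N, N = 978.6 N (and f = μN = 450.2 N).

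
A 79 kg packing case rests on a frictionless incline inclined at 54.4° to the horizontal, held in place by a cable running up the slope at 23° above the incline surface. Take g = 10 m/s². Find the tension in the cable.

T ≈ 698 N

Take axes along and perpendicular to the incline. Weight components: W sin 54.4° = 642.3 N down-slope, W cos 54.4° = 459.9 N into the surface.
Along incline: T cos 23° = W sin 54.4° → T = 697.8 N.
Perpendicular: N = W cos 54.4° − T sin 23° = 187.2 N.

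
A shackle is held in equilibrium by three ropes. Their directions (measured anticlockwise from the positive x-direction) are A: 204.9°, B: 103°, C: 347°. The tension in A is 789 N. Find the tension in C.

Resolve: ΣF_x = 789 cos 204.9° + T_B cos 103° + T_C cos 347° = 0.
        ΣF_y = 789 sin 204.9° + T_B sin 103° + T_C sin 347° = 0.
The known terms sum to (-715.7, -332.2) N, so -0.2250 T_B + 0.9744 T_C = 715.7 and 0.9744 T_B − 0.2250 T_C = 332.2.
Solving simultaneously: T_B = 539.2 N, T_C = 859 N.

T_C ≈ 859 N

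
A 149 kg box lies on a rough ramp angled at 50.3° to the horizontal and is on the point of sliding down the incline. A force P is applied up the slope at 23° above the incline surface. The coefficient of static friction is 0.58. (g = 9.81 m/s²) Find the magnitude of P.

P ≈ 840 N

On the verge of sliding down the incline, friction equals μN and acts up the slope.
Perpendicular: N + P sin 23° = W cos 50.3° = 933.7 N.
Along incline: P cos 23° + μN = W sin 50.3° with W sin 50.3° = 1125 N.
Solving the pair for P and N: P = 840.3 N, N = 605.3 N (and f = μN = 351.1 N).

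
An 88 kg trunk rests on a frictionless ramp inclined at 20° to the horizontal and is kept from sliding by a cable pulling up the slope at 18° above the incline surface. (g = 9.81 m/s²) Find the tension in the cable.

T ≈ 310 N

Take axes along and perpendicular to the incline. Weight components: W sin 20° = 295.3 N down-slope, W cos 20° = 811.2 N into the surface.
Along incline: T cos 18° = W sin 20° → T = 310.5 N.
Perpendicular: N = W cos 20° − T sin 18° = 715.3 N.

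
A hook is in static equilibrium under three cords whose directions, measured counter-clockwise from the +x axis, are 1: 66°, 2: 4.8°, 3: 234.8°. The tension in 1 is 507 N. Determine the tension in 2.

T_2 ≈ 129 N

Resolve: ΣF_x = 507 cos 66° + T_2 cos 4.8° + T_3 cos 234.8° = 0.
        ΣF_y = 507 sin 66° + T_2 sin 4.8° + T_3 sin 234.8° = 0.
The known terms sum to (206.2, 463.2) N, so 0.9965 T_2 − 0.5764 T_3 = -206.2 and 0.0837 T_2 − 0.8171 T_3 = -463.2.
Solving simultaneously: T_2 = 128.6 N, T_3 = 580 N.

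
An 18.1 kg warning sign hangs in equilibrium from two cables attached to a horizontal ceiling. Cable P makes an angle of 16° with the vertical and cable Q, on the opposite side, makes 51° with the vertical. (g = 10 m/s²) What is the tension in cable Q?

Angles from the horizontal: cable P is 90° − 16° = 74°, cable Q is 90° − 51° = 39°.
Weight W = 18.1 × 10 = 181 N acts straight down.
Horizontal: T_P cos 74° = T_Q cos 39°  →  T_P = 2.819 T_Q.
Vertical: T_P sin 74° + T_Q sin 39° = 181.
Substituting the horizontal relation into the vertical equation gives 3.34 T_Q = 181, so T_Q = 54.2 N.

T_Q ≈ 54.2 N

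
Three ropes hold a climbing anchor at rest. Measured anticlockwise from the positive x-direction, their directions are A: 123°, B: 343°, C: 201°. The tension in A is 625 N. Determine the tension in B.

Resolve: ΣF_x = 625 cos 123° + T_B cos 343° + T_C cos 201° = 0.
        ΣF_y = 625 sin 123° + T_B sin 343° + T_C sin 201° = 0.
The known terms sum to (-340.4, 524.2) N, so 0.9563 T_B − 0.9336 T_C = 340.4 and -0.2924 T_B − 0.3584 T_C = -524.2.
Solving simultaneously: T_B = 993 N, T_C = 652.5 N.

T_B ≈ 993 N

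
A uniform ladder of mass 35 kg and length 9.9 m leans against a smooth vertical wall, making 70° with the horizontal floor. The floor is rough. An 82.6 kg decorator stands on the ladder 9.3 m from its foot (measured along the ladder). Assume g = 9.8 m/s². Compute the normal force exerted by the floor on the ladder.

ΣF_y = 0: N_floor = 35×9.8 + 82.6×9.8 = 1152.5 N.

N_floor ≈ 1150 N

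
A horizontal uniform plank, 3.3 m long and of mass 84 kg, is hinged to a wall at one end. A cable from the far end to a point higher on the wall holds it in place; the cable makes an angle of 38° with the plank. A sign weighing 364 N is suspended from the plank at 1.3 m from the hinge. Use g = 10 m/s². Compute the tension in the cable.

Take torques about the hinge: T sin 38° · 3.3 = 84×10×1.65 + 364×1.3 = 1859.2 N·m.
So T = 1859.2 / (0.6157 × 3.3) = 915.1 N.

T ≈ 915 N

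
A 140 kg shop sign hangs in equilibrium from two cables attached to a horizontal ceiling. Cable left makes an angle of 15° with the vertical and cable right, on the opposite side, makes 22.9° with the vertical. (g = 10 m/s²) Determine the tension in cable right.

T_right ≈ 590 N

Angles from the horizontal: cable left is 90° − 15° = 75°, cable right is 90° − 22.9° = 67.1°.
Weight W = 140 × 10 = 1400 N acts straight down.
Horizontal: T_left cos 75° = T_right cos 67.1°  →  T_left = 1.503 T_right.
Vertical: T_left sin 75° + T_right sin 67.1° = 1400.
Substituting the horizontal relation into the vertical equation gives 2.373 T_right = 1400, so T_right = 589.9 N.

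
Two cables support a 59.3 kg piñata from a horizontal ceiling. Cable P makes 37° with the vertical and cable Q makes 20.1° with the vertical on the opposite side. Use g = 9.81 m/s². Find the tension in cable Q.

T_Q ≈ 417 N

Angles from the horizontal: cable P is 90° − 37° = 53°, cable Q is 90° − 20.1° = 69.9°.
Weight W = 59.3 × 9.81 = 581.7 N acts straight down.
Horizontal: T_P cos 53° = T_Q cos 69.9°  →  T_P = 0.571 T_Q.
Vertical: T_P sin 53° + T_Q sin 69.9° = 581.7.
Substituting the horizontal relation into the vertical equation gives 1.395 T_Q = 581.7, so T_Q = 417 N.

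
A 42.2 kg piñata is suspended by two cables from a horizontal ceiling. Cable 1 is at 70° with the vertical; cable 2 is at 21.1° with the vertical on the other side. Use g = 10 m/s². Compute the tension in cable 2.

Angles from the horizontal: cable 1 is 90° − 70° = 20°, cable 2 is 90° − 21.1° = 68.9°.
Weight W = 42.2 × 10 = 422 N acts straight down.
Horizontal: T_1 cos 20° = T_2 cos 68.9°  →  T_1 = 0.3831 T_2.
Vertical: T_1 sin 20° + T_2 sin 68.9° = 422.
Substituting the horizontal relation into the vertical equation gives 1.064 T_2 = 422, so T_2 = 396.6 N.

T_2 ≈ 397 N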